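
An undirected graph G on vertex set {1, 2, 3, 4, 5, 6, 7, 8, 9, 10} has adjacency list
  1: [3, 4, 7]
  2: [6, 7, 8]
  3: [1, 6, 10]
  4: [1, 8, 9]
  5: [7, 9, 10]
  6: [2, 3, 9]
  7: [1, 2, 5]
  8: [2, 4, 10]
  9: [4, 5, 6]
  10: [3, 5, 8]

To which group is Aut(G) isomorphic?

the symmetric group S_5

G is 3-regular on 10 vertices with no triangles and no 4-cycles (girth 5): this is the Petersen graph. Viewing the Petersen graph as the Kneser graph K(5,2) — vertices are 2-subsets of {1,…,5}, edges join disjoint pairs — its automorphisms are exactly the permutations of the 5-element set, so Aut ≅ S_5 of order 120.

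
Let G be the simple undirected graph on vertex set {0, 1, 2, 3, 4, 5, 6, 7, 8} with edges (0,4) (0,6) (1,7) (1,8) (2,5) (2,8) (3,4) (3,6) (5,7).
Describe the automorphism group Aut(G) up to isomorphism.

G has two connected components, {1, 2, 5, 7, 8} and {0, 3, 4, 6}; each is 2-regular, so G = C_5 ⊔ C_4. The components are non-isomorphic (different sizes), so Aut(G) = Aut(C_5) × Aut(C_4) = D_5 × D_4 of order 10·8 = 80.

D_5 × D_4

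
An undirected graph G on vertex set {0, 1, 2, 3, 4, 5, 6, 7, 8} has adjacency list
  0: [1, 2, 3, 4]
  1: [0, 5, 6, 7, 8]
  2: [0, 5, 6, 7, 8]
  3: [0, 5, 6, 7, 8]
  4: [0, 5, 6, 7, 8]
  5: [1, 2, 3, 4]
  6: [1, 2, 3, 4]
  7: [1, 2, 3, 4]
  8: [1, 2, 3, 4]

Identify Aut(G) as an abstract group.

The vertices split by degree into {1, 2, 3, 4} (degree 5) and {0, 5, 6, 7, 8} (degree 4); every edge runs between the two parts, so G is the complete bipartite graph K_{4,5}. The parts have unequal sizes, so no automorphism swaps them; each part is permuted independently, giving S_4 × S_5 of order 4!·5! = 2880.

S_4 × S_5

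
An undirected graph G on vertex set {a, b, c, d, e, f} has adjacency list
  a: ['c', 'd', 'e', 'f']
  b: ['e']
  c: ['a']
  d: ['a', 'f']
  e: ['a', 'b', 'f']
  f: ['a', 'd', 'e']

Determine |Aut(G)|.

1

Degrees alone do not determine every vertex (e.g. b and c both have degree 1), but their neighbour-degree multisets differ: N(b) has degrees [3] while N(c) has degrees [4]. Repeating this refinement separates all vertices, so the only automorphism is the identity.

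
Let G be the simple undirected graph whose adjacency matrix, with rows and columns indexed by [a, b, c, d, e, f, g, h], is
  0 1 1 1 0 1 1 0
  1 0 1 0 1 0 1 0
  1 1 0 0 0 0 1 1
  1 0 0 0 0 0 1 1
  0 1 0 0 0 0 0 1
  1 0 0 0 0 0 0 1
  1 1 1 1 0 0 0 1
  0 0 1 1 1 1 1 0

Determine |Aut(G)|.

Degrees alone do not determine every vertex (e.g. a and g both have degree 5), but their neighbour-degree multisets differ: N(a) has degrees [2, 3, 4, 4, 5] while N(g) has degrees [3, 4, 4, 5, 5]. Repeating this refinement separates all vertices, so the only automorphism is the identity.

1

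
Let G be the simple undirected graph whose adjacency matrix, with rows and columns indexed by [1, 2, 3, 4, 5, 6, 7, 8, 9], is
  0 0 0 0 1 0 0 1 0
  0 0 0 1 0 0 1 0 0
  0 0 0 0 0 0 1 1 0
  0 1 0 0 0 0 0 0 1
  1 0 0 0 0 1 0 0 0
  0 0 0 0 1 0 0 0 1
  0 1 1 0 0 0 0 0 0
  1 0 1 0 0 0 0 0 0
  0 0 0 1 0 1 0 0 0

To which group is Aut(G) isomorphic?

D_9

Every vertex has degree 2 and the graph is connected, so G is the 9-cycle C_9. C_9 has 9 rotations and 9 reflections, so Aut(C_9) ≅ D_9 of order 18.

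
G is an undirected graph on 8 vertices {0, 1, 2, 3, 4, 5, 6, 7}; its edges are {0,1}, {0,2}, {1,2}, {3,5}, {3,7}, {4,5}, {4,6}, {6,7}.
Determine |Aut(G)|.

G has two connected components, {3, 4, 5, 6, 7} and {0, 1, 2}; each is 2-regular, so G = C_5 ⊔ C_3. No automorphism exchanges components of different sizes, hence Aut(G) is the direct product D_3 × D_5, order 60.

60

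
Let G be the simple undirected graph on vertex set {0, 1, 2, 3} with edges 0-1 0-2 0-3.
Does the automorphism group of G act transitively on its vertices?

No

Vertex 0 is the only vertex of degree 3, so every automorphism fixes it; G is not vertex-transitive.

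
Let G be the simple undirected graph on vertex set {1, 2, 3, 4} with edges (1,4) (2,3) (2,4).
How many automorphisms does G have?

2

The degree sequence is [1, 2, 1, 2]; the two degree-1 vertices 1 and 3 are the ends of a path, so G = P_4. A path has exactly one nontrivial symmetry — reversal — giving Aut(G) of order 2.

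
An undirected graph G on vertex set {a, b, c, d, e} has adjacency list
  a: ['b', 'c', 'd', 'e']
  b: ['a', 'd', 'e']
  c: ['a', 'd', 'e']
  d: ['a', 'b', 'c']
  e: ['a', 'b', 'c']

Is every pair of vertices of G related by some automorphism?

Vertex a is the only vertex of degree 4, so every automorphism fixes it; G is not vertex-transitive.

No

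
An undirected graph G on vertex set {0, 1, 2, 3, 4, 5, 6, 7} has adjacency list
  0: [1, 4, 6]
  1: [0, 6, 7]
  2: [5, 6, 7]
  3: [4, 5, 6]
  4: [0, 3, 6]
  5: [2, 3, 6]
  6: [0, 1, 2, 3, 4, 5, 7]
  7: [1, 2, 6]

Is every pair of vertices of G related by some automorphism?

Vertex 6 is the only vertex of degree 7, so every automorphism fixes it; G is not vertex-transitive.

No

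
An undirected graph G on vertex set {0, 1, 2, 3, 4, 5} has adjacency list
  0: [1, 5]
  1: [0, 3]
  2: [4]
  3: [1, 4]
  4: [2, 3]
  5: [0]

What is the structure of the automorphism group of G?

The degree sequence is [2, 2, 1, 2, 2, 1]; the two degree-1 vertices 2 and 5 are the ends of a path, so G = P_6. The only nontrivial automorphism of a path is the end-to-end reflection, so Aut(G) ≅ Z_2.

Z_2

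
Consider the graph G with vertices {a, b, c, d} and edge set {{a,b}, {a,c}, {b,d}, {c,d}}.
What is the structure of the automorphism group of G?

G is 2-regular and bipartite on 2^2 = 4 vertices with girth 4; it is the hypercube graph Q_2. The symmetry group of the 2-cube is the hyperoctahedral group B_2 = Z_2 ≀ S_2, of order 2^2·2! = 8.

D_4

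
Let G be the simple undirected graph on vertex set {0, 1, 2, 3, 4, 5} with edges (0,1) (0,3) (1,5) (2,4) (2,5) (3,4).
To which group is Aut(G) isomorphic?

Every vertex has degree 2 and the graph is connected, so G is the 6-cycle C_6. C_6 has 6 rotations and 6 reflections, so Aut(C_6) ≅ D_6 of order 12.

the dihedral group of order 12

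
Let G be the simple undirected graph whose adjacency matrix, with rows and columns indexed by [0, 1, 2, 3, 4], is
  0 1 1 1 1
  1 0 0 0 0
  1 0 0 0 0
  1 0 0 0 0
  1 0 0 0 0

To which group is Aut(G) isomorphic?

Vertex 0 has degree 4 and every other vertex has degree 1, so G is the star K_{1,4} with centre 0. Any automorphism fixes the centre and permutes the 4 leaves freely, so Aut(G) ≅ S_4 of order 4! = 24.

the symmetric group on 4 letters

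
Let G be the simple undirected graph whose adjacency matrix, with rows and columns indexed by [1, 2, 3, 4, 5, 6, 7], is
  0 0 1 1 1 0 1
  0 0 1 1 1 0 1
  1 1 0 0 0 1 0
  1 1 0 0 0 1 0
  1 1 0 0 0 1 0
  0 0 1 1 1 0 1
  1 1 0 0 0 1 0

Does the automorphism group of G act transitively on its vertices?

No

Automorphisms preserve degree, but G has vertices of degree 3 and vertices of degree 4; no automorphism maps one to the other, so G is not vertex-transitive.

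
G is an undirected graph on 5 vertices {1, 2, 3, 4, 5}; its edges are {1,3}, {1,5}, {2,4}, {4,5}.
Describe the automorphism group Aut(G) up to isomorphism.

The degree sequence is [2, 1, 1, 2, 2]; the two degree-1 vertices 2 and 3 are the ends of a path, so G = P_5. A path has exactly one nontrivial symmetry — reversal — giving Aut(G) of order 2.

the cyclic group of order 2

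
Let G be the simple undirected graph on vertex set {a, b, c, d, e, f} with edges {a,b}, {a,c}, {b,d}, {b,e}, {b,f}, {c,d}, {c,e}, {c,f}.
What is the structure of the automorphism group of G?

S_4 × S_2

The vertices split by degree into {b, c} (degree 4) and {a, d, e, f} (degree 2); every edge runs between the two parts, so G is the complete bipartite graph K_{2,4}. Automorphisms preserve the bipartition setwise (since the parts differ in size) and act as S_4 × S_2 within it; |Aut| = 48.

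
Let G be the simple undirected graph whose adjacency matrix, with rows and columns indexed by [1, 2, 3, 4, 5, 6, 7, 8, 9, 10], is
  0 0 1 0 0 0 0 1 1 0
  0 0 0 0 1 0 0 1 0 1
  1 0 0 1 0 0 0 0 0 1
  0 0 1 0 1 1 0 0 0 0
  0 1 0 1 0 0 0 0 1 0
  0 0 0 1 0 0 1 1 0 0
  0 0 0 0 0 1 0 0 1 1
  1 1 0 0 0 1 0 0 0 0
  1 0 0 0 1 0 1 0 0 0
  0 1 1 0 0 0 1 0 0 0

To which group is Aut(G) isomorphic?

the symmetric group S_5

G is 3-regular on 10 vertices with no triangles and no 4-cycles (girth 5): this is the Petersen graph. It is a classical fact that the Petersen graph has automorphism group S_5 (order 120), arising from its description as the Kneser graph K(5,2).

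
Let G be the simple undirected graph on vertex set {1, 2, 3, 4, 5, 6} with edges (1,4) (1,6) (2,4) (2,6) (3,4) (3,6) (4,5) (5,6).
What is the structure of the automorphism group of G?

The vertices split by degree into {4, 6} (degree 4) and {1, 2, 3, 5} (degree 2); every edge runs between the two parts, so G is the complete bipartite graph K_{2,4}. The parts have unequal sizes, so no automorphism swaps them; each part is permuted independently, giving S_2 × S_4 of order 2!·4! = 48.

S_2 × S_4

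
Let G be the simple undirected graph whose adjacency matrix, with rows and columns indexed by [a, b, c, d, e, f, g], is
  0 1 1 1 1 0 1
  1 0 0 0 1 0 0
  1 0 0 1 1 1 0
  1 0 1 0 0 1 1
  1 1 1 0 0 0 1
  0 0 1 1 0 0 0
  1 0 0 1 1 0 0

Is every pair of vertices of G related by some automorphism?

Vertex a is the only vertex of degree 5, so every automorphism fixes it; G is not vertex-transitive.

No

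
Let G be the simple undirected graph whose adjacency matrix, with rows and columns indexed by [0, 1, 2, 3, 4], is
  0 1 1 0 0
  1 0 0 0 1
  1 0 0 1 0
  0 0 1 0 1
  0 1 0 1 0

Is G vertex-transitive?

Yes

Every vertex has degree 2 and the graph is connected, so G is the 5-cycle C_5. The automorphisms of the 5-cycle are exactly the symmetries of a regular 5-gon: the dihedral group D_5, |D_5| = 10. This group acts transitively on the 5 vertices.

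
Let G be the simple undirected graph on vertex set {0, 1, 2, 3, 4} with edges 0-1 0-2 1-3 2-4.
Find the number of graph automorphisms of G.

The degree sequence is [2, 2, 2, 1, 1]; the two degree-1 vertices 3 and 4 are the ends of a path, so G = P_5. A path has exactly one nontrivial symmetry — reversal — giving Aut(G) of order 2.

2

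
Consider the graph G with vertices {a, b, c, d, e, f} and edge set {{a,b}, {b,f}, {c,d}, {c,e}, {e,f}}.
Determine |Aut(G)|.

The degree sequence is [1, 2, 2, 1, 2, 2]; the two degree-1 vertices a and d are the ends of a path, so G = P_6. The only nontrivial automorphism of a path is the end-to-end reflection, so Aut(G) ≅ Z_2.

2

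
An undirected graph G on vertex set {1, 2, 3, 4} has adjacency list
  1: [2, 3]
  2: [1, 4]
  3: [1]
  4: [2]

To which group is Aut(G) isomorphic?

The degree sequence is [2, 2, 1, 1]; the two degree-1 vertices 3 and 4 are the ends of a path, so G = P_4. The only nontrivial automorphism of a path is the end-to-end reflection, so Aut(G) ≅ Z_2.

Z_2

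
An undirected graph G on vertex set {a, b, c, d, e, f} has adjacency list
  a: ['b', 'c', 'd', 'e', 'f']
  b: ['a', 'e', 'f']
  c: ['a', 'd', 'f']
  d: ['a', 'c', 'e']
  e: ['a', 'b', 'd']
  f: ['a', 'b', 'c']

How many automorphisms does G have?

Vertex a is the unique vertex of degree 5; the remaining 5 vertices each have degree 3 and induce a cycle, so G is the wheel on 6 vertices with hub a. Every automorphism fixes the hub and acts on the rim 5-cycle, so Aut(G) ≅ Aut(C_5) = D_5 of order 10.

10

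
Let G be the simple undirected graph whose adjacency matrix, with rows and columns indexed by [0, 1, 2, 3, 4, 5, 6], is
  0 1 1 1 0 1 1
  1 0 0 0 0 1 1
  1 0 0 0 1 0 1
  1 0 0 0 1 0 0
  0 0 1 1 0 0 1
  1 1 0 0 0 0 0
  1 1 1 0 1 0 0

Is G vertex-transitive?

Vertex 0 is the only vertex of degree 5, so every automorphism fixes it; G is not vertex-transitive.

No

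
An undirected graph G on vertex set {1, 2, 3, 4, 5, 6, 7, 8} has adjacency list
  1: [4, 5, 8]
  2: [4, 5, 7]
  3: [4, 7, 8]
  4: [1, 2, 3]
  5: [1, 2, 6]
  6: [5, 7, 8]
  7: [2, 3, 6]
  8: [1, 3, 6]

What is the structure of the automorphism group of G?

the hyperoctahedral group B_3

G is 3-regular and bipartite on 2^3 = 8 vertices with girth 4; it is the hypercube graph Q_3. Aut(Q_3) consists of the signed permutations of the 3 coordinate axes: 3! permutations times 2^3 sign flips, so |Aut| = 2^3·3! = 48.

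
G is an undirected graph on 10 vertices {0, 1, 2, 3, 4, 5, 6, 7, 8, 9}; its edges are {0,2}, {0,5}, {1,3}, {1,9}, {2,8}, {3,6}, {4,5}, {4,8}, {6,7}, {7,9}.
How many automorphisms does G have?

200

G has two connected components, {0, 2, 4, 5, 8} and {1, 3, 6, 7, 9}; each is 2-regular, so G = C_5 ⊔ C_5. With two isomorphic components, Aut(G) = Aut(C_5) ≀ S_2 = (D_5 × D_5) ⋊ Z_2: permute each cycle by D_5, then optionally swap the two cycles. Order 2·(2·5)² = 200.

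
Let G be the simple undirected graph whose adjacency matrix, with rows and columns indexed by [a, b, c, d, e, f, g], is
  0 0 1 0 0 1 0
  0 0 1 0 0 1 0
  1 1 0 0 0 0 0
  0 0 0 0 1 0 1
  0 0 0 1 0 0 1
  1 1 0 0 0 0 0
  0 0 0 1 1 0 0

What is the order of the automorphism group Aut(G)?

G has two connected components, {a, b, c, f} and {d, e, g}; each is 2-regular, so G = C_4 ⊔ C_3. No automorphism exchanges components of different sizes, hence Aut(G) is the direct product D_4 × D_3, order 48.

48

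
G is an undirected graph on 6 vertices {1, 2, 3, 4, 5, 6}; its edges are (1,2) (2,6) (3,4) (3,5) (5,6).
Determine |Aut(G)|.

2

The degree sequence is [1, 2, 2, 1, 2, 2]; the two degree-1 vertices 1 and 4 are the ends of a path, so G = P_6. The only nontrivial automorphism of a path is the end-to-end reflection, so Aut(G) ≅ Z_2.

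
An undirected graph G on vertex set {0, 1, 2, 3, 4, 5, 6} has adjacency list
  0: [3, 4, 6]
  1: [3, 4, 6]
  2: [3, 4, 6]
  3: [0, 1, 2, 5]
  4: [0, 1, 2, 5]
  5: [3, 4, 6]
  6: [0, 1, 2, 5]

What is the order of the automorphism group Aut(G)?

144

The vertices split by degree into {3, 4, 6} (degree 4) and {0, 1, 2, 5} (degree 3); every edge runs between the two parts, so G is the complete bipartite graph K_{3,4}. Automorphisms preserve the bipartition setwise (since the parts differ in size) and act as S_3 × S_4 within it; |Aut| = 144.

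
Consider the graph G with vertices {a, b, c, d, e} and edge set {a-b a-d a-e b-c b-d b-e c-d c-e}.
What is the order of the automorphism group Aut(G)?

8

Vertex b is the unique vertex of degree 4; the remaining 4 vertices each have degree 3 and induce a cycle, so G is the wheel on 5 vertices with hub b. With the hub fixed, the remaining symmetry is that of the rim cycle C_4, giving the dihedral group D_4.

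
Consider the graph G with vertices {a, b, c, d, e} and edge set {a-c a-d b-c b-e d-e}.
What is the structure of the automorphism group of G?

G is 2-regular and connected on 5 vertices, i.e. the cycle C_5. C_5 has 5 rotations and 5 reflections, so Aut(C_5) ≅ D_5 of order 10.

D_5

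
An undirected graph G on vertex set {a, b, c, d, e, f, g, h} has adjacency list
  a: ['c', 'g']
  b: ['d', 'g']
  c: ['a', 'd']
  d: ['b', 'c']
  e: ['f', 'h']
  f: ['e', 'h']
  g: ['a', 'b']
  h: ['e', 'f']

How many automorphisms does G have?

G has two connected components, {a, b, c, d, g} and {e, f, h}; each is 2-regular, so G = C_5 ⊔ C_3. No automorphism exchanges components of different sizes, hence Aut(G) is the direct product D_5 × D_3, order 60.

60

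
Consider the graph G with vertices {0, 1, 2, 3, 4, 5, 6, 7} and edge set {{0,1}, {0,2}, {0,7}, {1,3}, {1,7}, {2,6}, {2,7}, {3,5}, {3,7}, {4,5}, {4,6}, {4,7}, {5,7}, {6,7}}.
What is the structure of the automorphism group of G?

D_7

Vertex 7 is the unique vertex of degree 7; the remaining 7 vertices each have degree 3 and induce a cycle, so G is the wheel on 8 vertices with hub 7. Every automorphism fixes the hub and acts on the rim 7-cycle, so Aut(G) ≅ Aut(C_7) = D_7 of order 14.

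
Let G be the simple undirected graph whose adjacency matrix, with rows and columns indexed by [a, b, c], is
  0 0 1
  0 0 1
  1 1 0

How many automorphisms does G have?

The degree sequence is [1, 1, 2]; the two degree-1 vertices a and b are the ends of a path, so G = P_3. A path has exactly one nontrivial symmetry — reversal — giving Aut(G) of order 2.

2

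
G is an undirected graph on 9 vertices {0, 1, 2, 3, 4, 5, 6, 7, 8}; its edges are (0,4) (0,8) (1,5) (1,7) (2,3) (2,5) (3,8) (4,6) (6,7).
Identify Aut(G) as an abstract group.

G is 2-regular and connected on 9 vertices, i.e. the cycle C_9. C_9 has 9 rotations and 9 reflections, so Aut(C_9) ≅ D_9 of order 18.

D_9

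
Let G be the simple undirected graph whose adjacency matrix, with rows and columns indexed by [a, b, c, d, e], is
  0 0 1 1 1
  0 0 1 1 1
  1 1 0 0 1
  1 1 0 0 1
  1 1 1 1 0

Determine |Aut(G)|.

Vertex e is the unique vertex of degree 4; the remaining 4 vertices each have degree 3 and induce a cycle, so G is the wheel on 5 vertices with hub e. With the hub fixed, the remaining symmetry is that of the rim cycle C_4, giving the dihedral group D_4.

8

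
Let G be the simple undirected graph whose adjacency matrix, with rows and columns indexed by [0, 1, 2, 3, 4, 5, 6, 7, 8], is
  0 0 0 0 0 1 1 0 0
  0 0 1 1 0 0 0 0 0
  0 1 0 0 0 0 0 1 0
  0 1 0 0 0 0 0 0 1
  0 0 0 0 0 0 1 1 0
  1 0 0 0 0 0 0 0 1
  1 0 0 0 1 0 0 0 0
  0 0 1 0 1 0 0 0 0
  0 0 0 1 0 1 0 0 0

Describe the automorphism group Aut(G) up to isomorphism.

the dihedral group of order 18

G is 2-regular and connected on 9 vertices, i.e. the cycle C_9. The automorphisms of the 9-cycle are exactly the symmetries of a regular 9-gon: the dihedral group D_9, |D_9| = 18.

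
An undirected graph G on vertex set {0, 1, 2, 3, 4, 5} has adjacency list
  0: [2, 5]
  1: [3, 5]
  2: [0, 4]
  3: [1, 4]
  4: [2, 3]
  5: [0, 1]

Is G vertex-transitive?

Yes

Every vertex has degree 2 and the graph is connected, so G is the 6-cycle C_6. The automorphisms of the 6-cycle are exactly the symmetries of a regular 6-gon: the dihedral group D_6, |D_6| = 12. Under this action every vertex can be carried to every other, so G is vertex-transitive.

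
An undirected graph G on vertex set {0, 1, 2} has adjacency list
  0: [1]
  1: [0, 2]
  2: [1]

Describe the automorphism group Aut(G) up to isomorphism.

The degree sequence is [1, 2, 1]; the two degree-1 vertices 0 and 2 are the ends of a path, so G = P_3. The only nontrivial automorphism of a path is the end-to-end reflection, so Aut(G) ≅ Z_2.

C_2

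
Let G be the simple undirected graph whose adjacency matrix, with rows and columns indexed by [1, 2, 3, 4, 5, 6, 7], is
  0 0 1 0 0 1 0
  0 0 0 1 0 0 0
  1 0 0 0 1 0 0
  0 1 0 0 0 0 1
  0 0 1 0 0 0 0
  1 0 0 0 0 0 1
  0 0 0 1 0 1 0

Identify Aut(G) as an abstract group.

The degree sequence is [2, 1, 2, 2, 1, 2, 2]; the two degree-1 vertices 2 and 5 are the ends of a path, so G = P_7. A path has exactly one nontrivial symmetry — reversal — giving Aut(G) of order 2.

C_2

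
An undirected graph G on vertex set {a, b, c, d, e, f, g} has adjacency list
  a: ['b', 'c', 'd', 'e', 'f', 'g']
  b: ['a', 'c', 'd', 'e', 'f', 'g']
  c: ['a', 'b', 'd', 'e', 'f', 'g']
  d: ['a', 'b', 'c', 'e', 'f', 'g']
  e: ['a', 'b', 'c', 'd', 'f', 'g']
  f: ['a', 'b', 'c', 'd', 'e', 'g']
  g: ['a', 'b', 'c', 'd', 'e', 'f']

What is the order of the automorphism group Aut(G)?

5040

Every vertex has degree 6, so G is the complete graph K_7. Every bijection on the vertex set is an automorphism of K_7; hence Aut(K_7) ≅ S_7, order 5040.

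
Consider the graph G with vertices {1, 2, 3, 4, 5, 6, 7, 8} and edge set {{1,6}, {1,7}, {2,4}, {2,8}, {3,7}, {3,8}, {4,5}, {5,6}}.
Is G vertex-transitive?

G is 2-regular and connected on 8 vertices, i.e. the cycle C_8. The automorphisms of the 8-cycle are exactly the symmetries of a regular 8-gon: the dihedral group D_8, |D_8| = 16. This group acts transitively on the 8 vertices.

Yes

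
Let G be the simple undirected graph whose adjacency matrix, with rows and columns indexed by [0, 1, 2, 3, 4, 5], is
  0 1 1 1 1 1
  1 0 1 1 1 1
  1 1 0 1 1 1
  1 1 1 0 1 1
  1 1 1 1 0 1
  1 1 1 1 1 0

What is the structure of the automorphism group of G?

S_6

All 6 vertices are pairwise adjacent: G = K_6. Every bijection on the vertex set is an automorphism of K_6; hence Aut(K_6) ≅ S_6, order 720.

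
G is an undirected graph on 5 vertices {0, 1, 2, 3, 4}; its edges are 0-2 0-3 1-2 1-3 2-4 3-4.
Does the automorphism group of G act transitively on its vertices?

Automorphisms preserve degree, but G has vertices of degree 2 and vertices of degree 3; no automorphism maps one to the other, so G is not vertex-transitive.

No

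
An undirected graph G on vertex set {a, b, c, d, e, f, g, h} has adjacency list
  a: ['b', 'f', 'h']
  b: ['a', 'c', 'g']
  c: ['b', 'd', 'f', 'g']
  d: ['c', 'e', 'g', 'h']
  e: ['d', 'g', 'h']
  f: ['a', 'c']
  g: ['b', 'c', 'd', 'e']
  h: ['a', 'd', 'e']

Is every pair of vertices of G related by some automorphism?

Vertex f is the only vertex of degree 2, so every automorphism fixes it; G is not vertex-transitive.

No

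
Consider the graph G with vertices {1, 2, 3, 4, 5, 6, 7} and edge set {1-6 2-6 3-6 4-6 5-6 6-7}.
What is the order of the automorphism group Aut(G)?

Vertex 6 has degree 6 and every other vertex has degree 1, so G is the star K_{1,6} with centre 6. Any automorphism fixes the centre and permutes the 6 leaves freely, so Aut(G) ≅ S_6 of order 6! = 720.

720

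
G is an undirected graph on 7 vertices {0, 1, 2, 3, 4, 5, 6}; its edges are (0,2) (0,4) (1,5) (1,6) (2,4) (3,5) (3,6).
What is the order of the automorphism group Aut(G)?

G has two connected components, {1, 3, 5, 6} and {0, 2, 4}; each is 2-regular, so G = C_4 ⊔ C_3. The components are non-isomorphic (different sizes), so Aut(G) = Aut(C_3) × Aut(C_4) = D_3 × D_4 of order 6·8 = 48.

48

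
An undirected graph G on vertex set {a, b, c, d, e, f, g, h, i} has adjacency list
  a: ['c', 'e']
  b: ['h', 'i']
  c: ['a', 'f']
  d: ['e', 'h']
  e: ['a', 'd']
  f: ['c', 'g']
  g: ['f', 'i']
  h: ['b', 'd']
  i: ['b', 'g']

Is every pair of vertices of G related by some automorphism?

Yes

G is 2-regular and connected on 9 vertices, i.e. the cycle C_9. The automorphisms of the 9-cycle are exactly the symmetries of a regular 9-gon: the dihedral group D_9, |D_9| = 18. Under this action every vertex can be carried to every other, so G is vertex-transitive.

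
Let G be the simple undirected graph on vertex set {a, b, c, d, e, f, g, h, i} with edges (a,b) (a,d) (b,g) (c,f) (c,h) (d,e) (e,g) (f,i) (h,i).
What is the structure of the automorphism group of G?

G has two connected components, {a, b, d, e, g} and {c, f, h, i}; each is 2-regular, so G = C_5 ⊔ C_4. No automorphism exchanges components of different sizes, hence Aut(G) is the direct product D_5 × D_4, order 80.

D_5 × D_4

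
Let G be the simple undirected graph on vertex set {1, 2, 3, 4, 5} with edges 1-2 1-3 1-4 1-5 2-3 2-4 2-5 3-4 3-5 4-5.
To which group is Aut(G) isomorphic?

All 5 vertices are pairwise adjacent: G = K_5. Every bijection on the vertex set is an automorphism of K_5; hence Aut(K_5) ≅ S_5, order 120.

the symmetric group on 5 letters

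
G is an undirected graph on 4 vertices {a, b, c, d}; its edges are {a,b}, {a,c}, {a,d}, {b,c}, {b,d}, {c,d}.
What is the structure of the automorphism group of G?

the symmetric group on 4 letters

All 4 vertices are pairwise adjacent: G = K_4. Any permutation of the 4 vertices preserves K_4, so Aut(K_4) = S_4 of order 4! = 24.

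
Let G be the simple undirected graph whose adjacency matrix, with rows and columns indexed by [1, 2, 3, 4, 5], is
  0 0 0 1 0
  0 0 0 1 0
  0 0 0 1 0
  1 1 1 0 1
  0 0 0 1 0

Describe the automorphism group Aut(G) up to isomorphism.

S_4

Vertex 4 has degree 4 and every other vertex has degree 1, so G is the star K_{1,4} with centre 4. The 4 leaves are pairwise interchangeable while the centre is fixed, giving Aut(G) = S_4.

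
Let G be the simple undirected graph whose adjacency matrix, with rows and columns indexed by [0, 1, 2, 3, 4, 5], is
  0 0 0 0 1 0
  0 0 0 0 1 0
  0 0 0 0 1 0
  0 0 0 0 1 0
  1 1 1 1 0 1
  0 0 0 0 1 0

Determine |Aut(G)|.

Vertex 4 has degree 5 and every other vertex has degree 1, so G is the star K_{1,5} with centre 4. Any automorphism fixes the centre and permutes the 5 leaves freely, so Aut(G) ≅ S_5 of order 5! = 120.

120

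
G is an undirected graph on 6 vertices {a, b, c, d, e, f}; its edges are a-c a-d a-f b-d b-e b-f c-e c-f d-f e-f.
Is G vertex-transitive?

Vertex f is the only vertex of degree 5, so every automorphism fixes it; G is not vertex-transitive.

No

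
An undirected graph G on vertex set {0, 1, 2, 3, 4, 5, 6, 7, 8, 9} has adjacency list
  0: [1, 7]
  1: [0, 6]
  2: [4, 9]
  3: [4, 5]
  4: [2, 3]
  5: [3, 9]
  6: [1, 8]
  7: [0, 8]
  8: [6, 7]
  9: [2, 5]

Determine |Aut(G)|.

G has two connected components, {0, 1, 6, 7, 8} and {2, 3, 4, 5, 9}; each is 2-regular, so G = C_5 ⊔ C_5. With two isomorphic components, Aut(G) = Aut(C_5) ≀ S_2 = (D_5 × D_5) ⋊ Z_2: permute each cycle by D_5, then optionally swap the two cycles. Order 2·(2·5)² = 200.

200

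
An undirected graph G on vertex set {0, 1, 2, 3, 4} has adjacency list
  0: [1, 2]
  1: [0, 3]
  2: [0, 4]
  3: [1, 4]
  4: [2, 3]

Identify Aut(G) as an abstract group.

Every vertex has degree 2 and the graph is connected, so G is the 5-cycle C_5. C_5 has 5 rotations and 5 reflections, so Aut(C_5) ≅ D_5 of order 10.

the dihedral group of order 10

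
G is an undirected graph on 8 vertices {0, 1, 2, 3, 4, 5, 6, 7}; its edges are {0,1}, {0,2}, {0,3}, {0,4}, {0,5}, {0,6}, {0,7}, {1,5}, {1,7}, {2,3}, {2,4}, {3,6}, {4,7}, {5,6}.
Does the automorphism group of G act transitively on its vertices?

No

Vertex 0 is the only vertex of degree 7, so every automorphism fixes it; G is not vertex-transitive.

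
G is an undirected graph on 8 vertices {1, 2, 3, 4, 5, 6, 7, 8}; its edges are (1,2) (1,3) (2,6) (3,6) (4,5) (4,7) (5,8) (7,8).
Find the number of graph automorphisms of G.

128

G has two connected components, {1, 2, 3, 6} and {4, 5, 7, 8}; each is 2-regular, so G = C_4 ⊔ C_4. Aut of a disjoint union of two copies of C_4 is the wreath product D_4 ≀ Z_2, of order 2·8² = 128.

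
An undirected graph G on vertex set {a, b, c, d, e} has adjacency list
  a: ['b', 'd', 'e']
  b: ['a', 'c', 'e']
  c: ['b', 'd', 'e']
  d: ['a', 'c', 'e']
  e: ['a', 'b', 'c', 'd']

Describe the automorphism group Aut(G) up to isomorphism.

the dihedral group of order 8

Vertex e is the unique vertex of degree 4; the remaining 4 vertices each have degree 3 and induce a cycle, so G is the wheel on 5 vertices with hub e. With the hub fixed, the remaining symmetry is that of the rim cycle C_4, giving the dihedral group D_4.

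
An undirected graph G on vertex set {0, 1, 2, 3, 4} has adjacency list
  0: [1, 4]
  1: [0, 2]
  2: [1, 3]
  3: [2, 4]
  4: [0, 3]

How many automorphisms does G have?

G is 2-regular and connected on 5 vertices, i.e. the cycle C_5. The automorphisms of the 5-cycle are exactly the symmetries of a regular 5-gon: the dihedral group D_5, |D_5| = 10.

10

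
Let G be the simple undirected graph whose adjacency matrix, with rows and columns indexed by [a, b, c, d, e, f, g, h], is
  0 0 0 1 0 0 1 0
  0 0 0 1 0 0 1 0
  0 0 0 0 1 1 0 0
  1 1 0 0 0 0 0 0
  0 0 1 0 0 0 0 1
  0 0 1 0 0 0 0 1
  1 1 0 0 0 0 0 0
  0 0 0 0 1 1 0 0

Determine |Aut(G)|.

128

G has two connected components, {c, e, f, h} and {a, b, d, g}; each is 2-regular, so G = C_4 ⊔ C_4. Aut of a disjoint union of two copies of C_4 is the wreath product D_4 ≀ Z_2, of order 2·8² = 128.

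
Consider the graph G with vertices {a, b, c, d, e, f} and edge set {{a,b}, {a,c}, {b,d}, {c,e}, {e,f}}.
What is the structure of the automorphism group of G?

the cyclic group of order 2

The degree sequence is [2, 2, 2, 1, 2, 1]; the two degree-1 vertices d and f are the ends of a path, so G = P_6. A path has exactly one nontrivial symmetry — reversal — giving Aut(G) of order 2.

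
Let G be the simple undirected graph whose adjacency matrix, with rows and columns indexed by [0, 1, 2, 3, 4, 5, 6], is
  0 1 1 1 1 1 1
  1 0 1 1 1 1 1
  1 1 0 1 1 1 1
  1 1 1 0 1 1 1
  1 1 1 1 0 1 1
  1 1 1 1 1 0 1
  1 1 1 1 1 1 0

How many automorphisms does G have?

Every vertex has degree 6, so G is the complete graph K_7. Every bijection on the vertex set is an automorphism of K_7; hence Aut(K_7) ≅ S_7, order 5040.

5040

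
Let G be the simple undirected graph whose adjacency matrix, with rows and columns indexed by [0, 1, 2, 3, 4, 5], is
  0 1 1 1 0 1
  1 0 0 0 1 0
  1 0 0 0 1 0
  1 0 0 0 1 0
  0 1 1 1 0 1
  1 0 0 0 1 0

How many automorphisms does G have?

48

The vertices split by degree into {0, 4} (degree 4) and {1, 2, 3, 5} (degree 2); every edge runs between the two parts, so G is the complete bipartite graph K_{2,4}. The parts have unequal sizes, so no automorphism swaps them; each part is permuted independently, giving S_2 × S_4 of order 2!·4! = 48.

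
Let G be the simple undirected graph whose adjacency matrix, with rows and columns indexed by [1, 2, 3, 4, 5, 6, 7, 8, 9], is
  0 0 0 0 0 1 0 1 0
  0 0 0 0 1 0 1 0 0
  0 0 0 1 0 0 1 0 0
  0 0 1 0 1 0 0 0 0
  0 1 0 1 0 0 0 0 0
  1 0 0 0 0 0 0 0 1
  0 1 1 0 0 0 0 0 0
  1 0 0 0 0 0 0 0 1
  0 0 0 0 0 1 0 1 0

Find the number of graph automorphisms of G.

G has two connected components, {2, 3, 4, 5, 7} and {1, 6, 8, 9}; each is 2-regular, so G = C_5 ⊔ C_4. The components are non-isomorphic (different sizes), so Aut(G) = Aut(C_4) × Aut(C_5) = D_4 × D_5 of order 8·10 = 80.

80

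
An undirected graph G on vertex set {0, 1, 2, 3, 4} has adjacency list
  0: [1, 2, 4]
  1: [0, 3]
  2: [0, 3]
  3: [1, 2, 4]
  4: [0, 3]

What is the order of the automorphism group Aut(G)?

The vertices split by degree into {0, 3} (degree 3) and {1, 2, 4} (degree 2); every edge runs between the two parts, so G is the complete bipartite graph K_{2,3}. Automorphisms preserve the bipartition setwise (since the parts differ in size) and act as S_2 × S_3 within it; |Aut| = 12.

12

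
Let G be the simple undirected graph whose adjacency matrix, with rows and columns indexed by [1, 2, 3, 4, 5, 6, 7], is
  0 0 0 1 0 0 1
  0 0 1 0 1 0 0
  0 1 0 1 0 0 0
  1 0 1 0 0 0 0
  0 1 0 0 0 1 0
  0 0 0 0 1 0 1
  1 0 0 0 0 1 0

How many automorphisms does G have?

14

G is 2-regular and connected on 7 vertices, i.e. the cycle C_7. C_7 has 7 rotations and 7 reflections, so Aut(C_7) ≅ D_7 of order 14.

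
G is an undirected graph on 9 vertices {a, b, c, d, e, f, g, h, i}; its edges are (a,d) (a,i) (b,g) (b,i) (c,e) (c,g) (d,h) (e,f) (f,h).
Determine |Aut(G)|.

18

Every vertex has degree 2 and the graph is connected, so G is the 9-cycle C_9. The automorphisms of the 9-cycle are exactly the symmetries of a regular 9-gon: the dihedral group D_9, |D_9| = 18.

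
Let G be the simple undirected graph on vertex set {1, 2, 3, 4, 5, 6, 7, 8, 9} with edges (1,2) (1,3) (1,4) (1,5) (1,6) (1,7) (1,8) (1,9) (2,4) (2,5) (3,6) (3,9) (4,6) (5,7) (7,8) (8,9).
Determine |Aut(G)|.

Vertex 1 is the unique vertex of degree 8; the remaining 8 vertices each have degree 3 and induce a cycle, so G is the wheel on 9 vertices with hub 1. Every automorphism fixes the hub and acts on the rim 8-cycle, so Aut(G) ≅ Aut(C_8) = D_8 of order 16.

16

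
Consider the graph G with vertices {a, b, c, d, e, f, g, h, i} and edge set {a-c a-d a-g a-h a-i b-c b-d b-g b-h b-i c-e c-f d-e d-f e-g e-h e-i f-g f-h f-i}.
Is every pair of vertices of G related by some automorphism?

No

Automorphisms preserve degree, but G has vertices of degree 4 and vertices of degree 5; no automorphism maps one to the other, so G is not vertex-transitive.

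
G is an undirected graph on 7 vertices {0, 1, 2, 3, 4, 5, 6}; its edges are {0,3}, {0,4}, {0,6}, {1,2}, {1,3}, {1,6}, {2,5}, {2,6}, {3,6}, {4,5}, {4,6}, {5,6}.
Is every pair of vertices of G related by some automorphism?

No

Vertex 6 is the only vertex of degree 6, so every automorphism fixes it; G is not vertex-transitive.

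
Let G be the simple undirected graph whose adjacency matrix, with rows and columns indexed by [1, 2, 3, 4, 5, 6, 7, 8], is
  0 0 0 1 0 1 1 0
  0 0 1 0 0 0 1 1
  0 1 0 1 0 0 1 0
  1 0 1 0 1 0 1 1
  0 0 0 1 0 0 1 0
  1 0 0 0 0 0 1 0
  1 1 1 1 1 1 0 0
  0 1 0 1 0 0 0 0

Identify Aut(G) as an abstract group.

Degrees alone do not determine every vertex (e.g. 1 and 2 both have degree 3), but their neighbour-degree multisets differ: N(1) has degrees [2, 5, 6] while N(2) has degrees [2, 3, 6]. Repeating this refinement separates all vertices, so the only automorphism is the identity.

1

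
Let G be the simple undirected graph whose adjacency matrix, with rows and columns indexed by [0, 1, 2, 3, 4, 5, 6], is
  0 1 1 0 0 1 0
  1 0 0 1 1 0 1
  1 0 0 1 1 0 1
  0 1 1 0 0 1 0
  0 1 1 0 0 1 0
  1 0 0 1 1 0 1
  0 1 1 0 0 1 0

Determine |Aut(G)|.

144

The vertices split by degree into {1, 2, 5} (degree 4) and {0, 3, 4, 6} (degree 3); every edge runs between the two parts, so G is the complete bipartite graph K_{3,4}. The parts have unequal sizes, so no automorphism swaps them; each part is permuted independently, giving S_4 × S_3 of order 4!·3! = 144.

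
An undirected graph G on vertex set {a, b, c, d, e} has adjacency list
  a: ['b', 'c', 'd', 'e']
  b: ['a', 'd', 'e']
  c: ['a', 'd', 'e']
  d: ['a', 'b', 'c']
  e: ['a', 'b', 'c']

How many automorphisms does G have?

8

Vertex a is the unique vertex of degree 4; the remaining 4 vertices each have degree 3 and induce a cycle, so G is the wheel on 5 vertices with hub a. With the hub fixed, the remaining symmetry is that of the rim cycle C_4, giving the dihedral group D_4.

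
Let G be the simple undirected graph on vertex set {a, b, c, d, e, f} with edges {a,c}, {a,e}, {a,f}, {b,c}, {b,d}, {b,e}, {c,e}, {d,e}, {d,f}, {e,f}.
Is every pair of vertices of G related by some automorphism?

No

Vertex e is the only vertex of degree 5, so every automorphism fixes it; G is not vertex-transitive.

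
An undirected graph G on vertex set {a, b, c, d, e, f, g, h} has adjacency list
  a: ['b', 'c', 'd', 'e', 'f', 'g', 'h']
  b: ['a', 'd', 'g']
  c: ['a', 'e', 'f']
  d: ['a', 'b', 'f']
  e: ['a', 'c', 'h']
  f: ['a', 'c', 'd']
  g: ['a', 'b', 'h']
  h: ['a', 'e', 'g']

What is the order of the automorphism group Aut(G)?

14

Vertex a is the unique vertex of degree 7; the remaining 7 vertices each have degree 3 and induce a cycle, so G is the wheel on 8 vertices with hub a. Every automorphism fixes the hub and acts on the rim 7-cycle, so Aut(G) ≅ Aut(C_7) = D_7 of order 14.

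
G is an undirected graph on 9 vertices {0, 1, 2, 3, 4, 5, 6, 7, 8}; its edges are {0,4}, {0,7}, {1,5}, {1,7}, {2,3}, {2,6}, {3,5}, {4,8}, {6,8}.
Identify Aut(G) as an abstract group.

the dihedral group of order 18

G is 2-regular and connected on 9 vertices, i.e. the cycle C_9. C_9 has 9 rotations and 9 reflections, so Aut(C_9) ≅ D_9 of order 18.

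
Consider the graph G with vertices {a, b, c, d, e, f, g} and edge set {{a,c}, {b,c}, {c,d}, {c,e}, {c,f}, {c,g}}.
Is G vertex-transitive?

No

Vertex c is the only vertex of degree 6, so every automorphism fixes it; G is not vertex-transitive.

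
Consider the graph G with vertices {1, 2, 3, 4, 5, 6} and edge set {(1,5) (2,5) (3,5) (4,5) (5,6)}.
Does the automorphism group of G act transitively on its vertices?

No

Vertex 5 is the only vertex of degree 5, so every automorphism fixes it; G is not vertex-transitive.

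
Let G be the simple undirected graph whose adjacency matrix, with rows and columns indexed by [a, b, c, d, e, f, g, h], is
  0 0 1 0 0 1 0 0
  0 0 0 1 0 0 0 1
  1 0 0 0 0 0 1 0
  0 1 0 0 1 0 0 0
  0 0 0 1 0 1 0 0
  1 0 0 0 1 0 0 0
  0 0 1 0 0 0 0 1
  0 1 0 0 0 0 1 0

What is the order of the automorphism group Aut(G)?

16

G is 2-regular and connected on 8 vertices, i.e. the cycle C_8. The automorphisms of the 8-cycle are exactly the symmetries of a regular 8-gon: the dihedral group D_8, |D_8| = 16.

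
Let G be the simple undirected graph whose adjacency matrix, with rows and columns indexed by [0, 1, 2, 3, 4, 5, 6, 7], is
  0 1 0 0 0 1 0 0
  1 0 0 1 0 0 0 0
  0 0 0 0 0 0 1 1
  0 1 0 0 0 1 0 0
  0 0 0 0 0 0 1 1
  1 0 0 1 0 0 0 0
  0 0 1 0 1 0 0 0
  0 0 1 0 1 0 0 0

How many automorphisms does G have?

128

G has two connected components, {2, 4, 6, 7} and {0, 1, 3, 5}; each is 2-regular, so G = C_4 ⊔ C_4. Aut of a disjoint union of two copies of C_4 is the wreath product D_4 ≀ Z_2, of order 2·8² = 128.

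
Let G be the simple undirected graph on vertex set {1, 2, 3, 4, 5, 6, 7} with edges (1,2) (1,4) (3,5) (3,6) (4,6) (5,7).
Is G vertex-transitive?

Automorphisms preserve degree, but G has vertices of degree 1 and vertices of degree 2; no automorphism maps one to the other, so G is not vertex-transitive.

No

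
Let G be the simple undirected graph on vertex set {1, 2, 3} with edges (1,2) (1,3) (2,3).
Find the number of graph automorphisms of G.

Every vertex has degree 2, so G is the complete graph K_3. Any permutation of the 3 vertices preserves K_3, so Aut(K_3) = S_3 of order 3! = 6.

6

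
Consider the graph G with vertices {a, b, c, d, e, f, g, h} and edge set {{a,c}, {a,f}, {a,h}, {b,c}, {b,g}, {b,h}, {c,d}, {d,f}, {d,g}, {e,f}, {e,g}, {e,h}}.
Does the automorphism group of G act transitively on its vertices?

Yes

G is 3-regular and bipartite on 2^3 = 8 vertices with girth 4; it is the hypercube graph Q_3. The symmetry group of the 3-cube is the hyperoctahedral group B_3 = Z_2 ≀ S_3, of order 2^3·3! = 48. This group acts transitively on the 8 vertices.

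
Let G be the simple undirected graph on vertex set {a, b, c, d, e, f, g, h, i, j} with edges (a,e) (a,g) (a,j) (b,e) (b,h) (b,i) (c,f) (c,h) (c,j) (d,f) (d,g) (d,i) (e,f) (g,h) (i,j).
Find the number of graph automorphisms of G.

120

G is 3-regular on 10 vertices with no triangles and no 4-cycles (girth 5): this is the Petersen graph. It is a classical fact that the Petersen graph has automorphism group S_5 (order 120), arising from its description as the Kneser graph K(5,2).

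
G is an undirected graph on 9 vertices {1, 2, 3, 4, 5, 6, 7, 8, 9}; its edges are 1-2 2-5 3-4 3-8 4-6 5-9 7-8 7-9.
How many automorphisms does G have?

The degree sequence is [1, 2, 2, 2, 2, 1, 2, 2, 2]; the two degree-1 vertices 1 and 6 are the ends of a path, so G = P_9. A path has exactly one nontrivial symmetry — reversal — giving Aut(G) of order 2.

2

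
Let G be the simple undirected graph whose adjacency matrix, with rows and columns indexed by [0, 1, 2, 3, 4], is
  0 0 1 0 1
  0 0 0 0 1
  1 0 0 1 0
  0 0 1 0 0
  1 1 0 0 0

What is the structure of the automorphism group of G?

The degree sequence is [2, 1, 2, 1, 2]; the two degree-1 vertices 1 and 3 are the ends of a path, so G = P_5. A path has exactly one nontrivial symmetry — reversal — giving Aut(G) of order 2.

Z_2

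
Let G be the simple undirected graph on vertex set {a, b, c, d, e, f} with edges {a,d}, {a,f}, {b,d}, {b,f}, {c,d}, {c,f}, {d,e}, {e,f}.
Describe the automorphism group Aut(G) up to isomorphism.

The vertices split by degree into {d, f} (degree 4) and {a, b, c, e} (degree 2); every edge runs between the two parts, so G is the complete bipartite graph K_{2,4}. The parts have unequal sizes, so no automorphism swaps them; each part is permuted independently, giving S_2 × S_4 of order 2!·4! = 48.

S_2 × S_4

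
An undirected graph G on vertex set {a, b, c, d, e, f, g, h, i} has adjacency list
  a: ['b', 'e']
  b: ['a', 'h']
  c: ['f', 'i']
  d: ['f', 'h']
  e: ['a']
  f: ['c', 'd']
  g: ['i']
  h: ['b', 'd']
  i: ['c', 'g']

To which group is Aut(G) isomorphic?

The degree sequence is [2, 2, 2, 2, 1, 2, 1, 2, 2]; the two degree-1 vertices e and g are the ends of a path, so G = P_9. A path has exactly one nontrivial symmetry — reversal — giving Aut(G) of order 2.

C_2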